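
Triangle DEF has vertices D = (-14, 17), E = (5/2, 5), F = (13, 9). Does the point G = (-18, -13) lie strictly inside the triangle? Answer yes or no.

Barycentric coordinates of G: (-107/192, 421/96, -181/64).
The three coordinates are negative, positive, negative; a point is interior exactly when all three are positive.

no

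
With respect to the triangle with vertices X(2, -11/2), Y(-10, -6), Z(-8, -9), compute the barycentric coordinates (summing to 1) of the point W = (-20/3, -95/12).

Signed area of the reference triangle: [XYZ] = ½·(2·(-6−(-9)) + (-10)·(-9−(-11/2)) + (-8)·(-11/2−(-6))) = ½·(6 + 35 − 4) = 37/2.
[WYZ] = ½·((-20/3)·(-6−(-9)) + (-10)·(-9−(-95/12)) + (-8)·(-95/12−(-6))) = ½·(-20 + 65/6 + 46/3) = 37/12, so the X-coordinate is (37/12)/(37/2) = 1/6.
[XWZ] = ½·(2·(-95/12−(-9)) + (-20/3)·(-9−(-11/2)) + (-8)·(-11/2−(-95/12))) = ½·(13/6 + 70/3 − 58/3) = 37/12, so the Y-coordinate is 1/6.
[XYW] = ½·(2·(-6−(-95/12)) + (-10)·(-95/12−(-11/2)) + (-20/3)·(-11/2−(-6))) = ½·(23/6 + 145/6 − 10/3) = 37/3, so the Z-coordinate is 2/3.

(1/6, 1/6, 2/3)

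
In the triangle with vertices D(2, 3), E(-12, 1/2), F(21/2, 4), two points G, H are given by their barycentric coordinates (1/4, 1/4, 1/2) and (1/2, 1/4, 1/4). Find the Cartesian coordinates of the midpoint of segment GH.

Barycentric coordinates of the midpoint are the average: (3/8, 1/4, 3/8).
Converting: (3/8)·D + (1/4)·E + (3/8)·F = (27/16, 11/4).

(27/16, 11/4)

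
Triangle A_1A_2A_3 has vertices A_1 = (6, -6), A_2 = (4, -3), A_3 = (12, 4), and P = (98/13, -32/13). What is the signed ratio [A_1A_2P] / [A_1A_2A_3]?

[A_1A_2A_3] = ½·(6·(-3−4) + 4·(4−(-6)) + 12·(-6−(-3))) = ½·(-42 + 40 − 36) = -19.
[A_1A_2P] = ½·(6·(-3−(-32/13)) + 4·(-32/13−(-6)) + (98/13)·(-6−(-3))) = ½·(-42/13 + 184/13 − 294/13) = -76/13, so the ratio is (-76/13)/(-19) = 4/13.

4/13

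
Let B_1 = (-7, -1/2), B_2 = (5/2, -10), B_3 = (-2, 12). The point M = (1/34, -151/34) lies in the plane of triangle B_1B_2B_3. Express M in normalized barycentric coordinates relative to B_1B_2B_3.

Signed area of the reference triangle: [B_1B_2B_3] = ½·((-7)·(-10−12) + (5/2)·(12−(-1/2)) + (-2)·(-1/2−(-10))) = ½·(154 + 125/4 − 19) = 665/8.
[MB_2B_3] = ½·((1/34)·(-10−12) + (5/2)·(12−(-151/34)) + (-2)·(-151/34−(-10))) = ½·(-11/17 + 2795/68 − 189/17) = 1995/136, so the B_1-coordinate is (1995/136)/(665/8) = 3/17.
[B_1MB_3] = ½·((-7)·(-151/34−12) + (1/34)·(12−(-1/2)) + (-2)·(-1/2−(-151/34))) = ½·(3913/34 + 25/68 − 134/17) = 7315/136, so the B_2-coordinate is 11/17.
[B_1B_2M] = ½·((-7)·(-10−(-151/34)) + (5/2)·(-151/34−(-1/2)) + (1/34)·(-1/2−(-10))) = ½·(1323/34 − 335/34 + 19/68) = 1995/136, so the B_3-coordinate is 3/17.
Check: 3/17 + 11/17 + 3/17 = 1.

(3/17, 11/17, 3/17)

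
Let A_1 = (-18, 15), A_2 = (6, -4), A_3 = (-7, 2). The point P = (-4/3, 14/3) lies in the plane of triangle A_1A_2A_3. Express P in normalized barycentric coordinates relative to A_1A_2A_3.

Signed area of the reference triangle: [A_1A_2A_3] = ½·((-18)·(-4−2) + 6·(2−15) + (-7)·(15−(-4))) = ½·(108 − 78 − 133) = -103/2.
[PA_2A_3] = ½·((-4/3)·(-4−2) + 6·(2−(14/3)) + (-7)·(14/3−(-4))) = ½·(8 − 16 − 182/3) = -103/3, so the A_1-coordinate is (-103/3)/(-103/2) = 2/3.
[A_1PA_3] = ½·((-18)·(14/3−2) + (-4/3)·(2−15) + (-7)·(15−(14/3))) = ½·(-48 + 52/3 − 217/3) = -103/2, so the A_2-coordinate is 1.
[A_1A_2P] = ½·((-18)·(-4−(14/3)) + 6·(14/3−15) + (-4/3)·(15−(-4))) = ½·(156 − 62 − 76/3) = 103/3, so the A_3-coordinate is -2/3.

(2/3, 1, -2/3)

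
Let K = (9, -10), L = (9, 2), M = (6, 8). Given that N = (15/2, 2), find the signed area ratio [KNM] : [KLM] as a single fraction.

[KLM] = ½·(9·(2−8) + 9·(8−(-10)) + 6·(-10−2)) = ½·(-54 + 162 − 72) = 18.
[KNM] = ½·(9·(2−8) + (15/2)·(8−(-10)) + 6·(-10−2)) = ½·(-54 + 135 − 72) = 9/2, so the ratio is (9/2)/18 = 1/4.

1/4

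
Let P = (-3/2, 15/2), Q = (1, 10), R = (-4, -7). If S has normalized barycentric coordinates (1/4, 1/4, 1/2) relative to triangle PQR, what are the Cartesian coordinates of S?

(-17/8, 7/8)

S = (1/4)·P + (1/4)·Q + (1/2)·R.
x-coordinate: (1/4)·(-3/2) + (1/4)·1 + (1/2)·(-4) = -17/8.
y-coordinate: (1/4)·(15/2) + (1/4)·10 + (1/2)·(-7) = 7/8.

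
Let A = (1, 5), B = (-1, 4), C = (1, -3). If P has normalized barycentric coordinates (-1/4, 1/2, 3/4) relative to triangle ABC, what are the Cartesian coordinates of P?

P = (-1/4)·A + (1/2)·B + (3/4)·C.
x-coordinate: (-1/4)·1 + (1/2)·(-1) + (3/4)·1 = 0.
y-coordinate: (-1/4)·5 + (1/2)·4 + (3/4)·(-3) = -3/2.

(0, -3/2)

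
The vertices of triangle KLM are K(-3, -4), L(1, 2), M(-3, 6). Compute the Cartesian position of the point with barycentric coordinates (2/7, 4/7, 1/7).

(-5/7, 6/7)

N = (2/7)·K + (4/7)·L + (1/7)·M.
x-coordinate: (2/7)·(-3) + (4/7)·1 + (1/7)·(-3) = -5/7.
y-coordinate: (2/7)·(-4) + (4/7)·2 + (1/7)·6 = 6/7.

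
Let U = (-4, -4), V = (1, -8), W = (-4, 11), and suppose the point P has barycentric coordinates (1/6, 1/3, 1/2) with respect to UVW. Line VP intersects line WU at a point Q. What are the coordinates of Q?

(-4, 29/4)

Line VP meets WU where the V-coordinate vanishes; zeroing P's V-weight and renormalizing leaves W, U-weights 1/2 : 1/6 → (3/4, 1/4).
So Q = (3/4)·W + (1/4)·U = (-4, 29/4).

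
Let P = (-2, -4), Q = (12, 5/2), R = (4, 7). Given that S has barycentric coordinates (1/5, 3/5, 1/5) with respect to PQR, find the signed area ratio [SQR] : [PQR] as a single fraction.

1/5

The signed ratio [SQR]/[PQR] equals the barycentric coordinate of S at vertex P, which is 1/5.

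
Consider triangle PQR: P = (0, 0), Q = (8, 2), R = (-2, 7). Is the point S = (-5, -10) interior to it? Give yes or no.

Barycentric coordinates of S: (37/12, -11/12, -7/6).
The three coordinates are positive, negative, negative; a point is interior exactly when all three are positive.

no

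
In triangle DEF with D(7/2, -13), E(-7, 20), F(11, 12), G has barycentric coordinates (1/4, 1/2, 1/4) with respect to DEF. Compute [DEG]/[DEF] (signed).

The signed ratio [DEG]/[DEF] equals the barycentric coordinate of G at vertex F, which is 1/4.

1/4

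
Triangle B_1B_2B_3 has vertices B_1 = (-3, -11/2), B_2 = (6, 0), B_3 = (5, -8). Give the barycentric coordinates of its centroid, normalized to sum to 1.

(1/3, 1/3, 1/3)

The centroid is the average of the vertices, so each weight is 1/3.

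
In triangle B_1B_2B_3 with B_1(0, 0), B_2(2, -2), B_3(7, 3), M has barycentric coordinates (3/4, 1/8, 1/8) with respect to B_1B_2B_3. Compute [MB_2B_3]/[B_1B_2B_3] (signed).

The signed ratio [MB_2B_3]/[B_1B_2B_3] equals the barycentric coordinate of M at vertex B_1, which is 3/4.

3/4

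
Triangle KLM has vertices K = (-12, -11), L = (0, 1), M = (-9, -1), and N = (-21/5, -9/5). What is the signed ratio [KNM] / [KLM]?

[KLM] = ½·((-12)·(1−(-1)) + 0·(-1−(-11)) + (-9)·(-11−1)) = ½·(-24 + 0 + 108) = 42.
[KNM] = ½·((-12)·(-9/5−(-1)) + (-21/5)·(-1−(-11)) + (-9)·(-11−(-9/5))) = ½·(48/5 − 42 + 414/5) = 126/5, so the ratio is (126/5)/42 = 3/5.

3/5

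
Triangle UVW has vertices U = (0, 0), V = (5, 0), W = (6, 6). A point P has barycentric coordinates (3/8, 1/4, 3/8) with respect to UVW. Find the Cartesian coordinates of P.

(7/2, 9/4)

P = (3/8)·U + (1/4)·V + (3/8)·W.
x-coordinate: (3/8)·0 + (1/4)·5 + (3/8)·6 = 7/2.
y-coordinate: (3/8)·0 + (1/4)·0 + (3/8)·6 = 9/4.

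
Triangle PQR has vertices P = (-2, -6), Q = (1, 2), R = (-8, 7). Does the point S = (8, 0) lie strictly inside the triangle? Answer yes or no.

no

Barycentric coordinates of S: (-17/87, 166/87, -62/87).
The three coordinates are negative, positive, negative; a point is interior exactly when all three are positive.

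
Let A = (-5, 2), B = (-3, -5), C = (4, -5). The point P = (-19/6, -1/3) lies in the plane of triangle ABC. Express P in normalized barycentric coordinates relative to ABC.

Signed area of the reference triangle: [ABC] = ½·((-5)·(-5−(-5)) + (-3)·(-5−2) + 4·(2−(-5))) = ½·(0 + 21 + 28) = 49/2.
[PBC] = ½·((-19/6)·(-5−(-5)) + (-3)·(-5−(-1/3)) + 4·(-1/3−(-5))) = ½·(0 + 14 + 56/3) = 49/3, so the A-coordinate is (49/3)/(49/2) = 2/3.
[APC] = ½·((-5)·(-1/3−(-5)) + (-19/6)·(-5−2) + 4·(2−(-1/3))) = ½·(-70/3 + 133/6 + 28/3) = 49/12, so the B-coordinate is 1/6.
[ABP] = ½·((-5)·(-5−(-1/3)) + (-3)·(-1/3−2) + (-19/6)·(2−(-5))) = ½·(70/3 + 7 − 133/6) = 49/12, so the C-coordinate is 1/6.
Check: 2/3 + 1/6 + 1/6 = 1.

(2/3, 1/6, 1/6)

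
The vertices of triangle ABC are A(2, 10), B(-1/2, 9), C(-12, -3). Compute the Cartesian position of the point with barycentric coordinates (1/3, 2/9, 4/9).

P = (1/3)·A + (2/9)·B + (4/9)·C.
x-coordinate: (1/3)·2 + (2/9)·(-1/2) + (4/9)·(-12) = -43/9.
y-coordinate: (1/3)·10 + (2/9)·9 + (4/9)·(-3) = 4.

(-43/9, 4)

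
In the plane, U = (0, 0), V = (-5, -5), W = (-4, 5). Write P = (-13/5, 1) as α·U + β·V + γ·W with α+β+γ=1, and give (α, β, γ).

Signed area of the reference triangle: [UVW] = ½·(0·(-5−5) + (-5)·(5−0) + (-4)·(0−(-5))) = ½·(0 − 25 − 20) = -45/2.
[PVW] = ½·((-13/5)·(-5−5) + (-5)·(5−1) + (-4)·(1−(-5))) = ½·(26 − 20 − 24) = -9, so the U-coordinate is (-9)/(-45/2) = 2/5.
[UPW] = ½·(0·(1−5) + (-13/5)·(5−0) + (-4)·(0−1)) = ½·(0 − 13 + 4) = -9/2, so the V-coordinate is 1/5.
[UVP] = ½·(0·(-5−1) + (-5)·(1−0) + (-13/5)·(0−(-5))) = ½·(0 − 5 − 13) = -9, so the W-coordinate is 2/5.
Check: 2/5 + 1/5 + 2/5 = 1.

(2/5, 1/5, 2/5)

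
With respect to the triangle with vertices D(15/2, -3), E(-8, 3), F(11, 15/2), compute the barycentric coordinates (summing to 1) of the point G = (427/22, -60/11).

Signed area of the reference triangle: [DEF] = ½·((15/2)·(3−(15/2)) + (-8)·(15/2−(-3)) + 11·(-3−3)) = ½·(-135/4 − 84 − 66) = -735/8.
[GEF] = ½·((427/22)·(3−(15/2)) + (-8)·(15/2−(-60/11)) + 11·(-60/11−3)) = ½·(-3843/44 − 1140/11 − 93) = -12495/88, so the D-coordinate is (-12495/88)/(-735/8) = 17/11.
[DGF] = ½·((15/2)·(-60/11−(15/2)) + (427/22)·(15/2−(-3)) + 11·(-3−(-60/11))) = ½·(-4275/44 + 8967/44 + 27) = 735/11, so the E-coordinate is -8/11.
[DEG] = ½·((15/2)·(3−(-60/11)) + (-8)·(-60/11−(-3)) + (427/22)·(-3−3)) = ½·(1395/22 + 216/11 − 1281/11) = -735/44, so the F-coordinate is 2/11.
Check: 17/11 − 8/11 + 2/11 = 1.

(17/11, -8/11, 2/11)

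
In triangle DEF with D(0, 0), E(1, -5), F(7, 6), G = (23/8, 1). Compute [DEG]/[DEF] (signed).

3/8

[DEF] = ½·(0·(-5−6) + 1·(6−0) + 7·(0−(-5))) = ½·(0 + 6 + 35) = 41/2.
[DEG] = ½·(0·(-5−1) + 1·(1−0) + (23/8)·(0−(-5))) = ½·(0 + 1 + 115/8) = 123/16, so the ratio is (123/16)/(41/2) = 3/8.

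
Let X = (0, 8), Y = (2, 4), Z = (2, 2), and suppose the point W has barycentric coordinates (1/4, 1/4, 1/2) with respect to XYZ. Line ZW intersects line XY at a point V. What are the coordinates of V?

(1, 6)

Line ZW meets XY where the Z-coordinate vanishes; zeroing W's Z-weight and renormalizing leaves X, Y-weights 1/4 : 1/4 → (1/2, 1/2).
So V = (1/2)·X + (1/2)·Y = (1, 6).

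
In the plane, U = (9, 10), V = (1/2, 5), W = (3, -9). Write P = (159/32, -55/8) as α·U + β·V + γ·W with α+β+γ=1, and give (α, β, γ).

(1/4, -3/16, 15/16)

Signed area of the reference triangle: [UVW] = ½·(9·(5−(-9)) + (1/2)·(-9−10) + 3·(10−5)) = ½·(126 − 19/2 + 15) = 263/4.
[PVW] = ½·((159/32)·(5−(-9)) + (1/2)·(-9−(-55/8)) + 3·(-55/8−5)) = ½·(1113/16 − 17/16 − 285/8) = 263/16, so the U-coordinate is (263/16)/(263/4) = 1/4.
[UPW] = ½·(9·(-55/8−(-9)) + (159/32)·(-9−10) + 3·(10−(-55/8))) = ½·(153/8 − 3021/32 + 405/8) = -789/64, so the V-coordinate is -3/16.
[UVP] = ½·(9·(5−(-55/8)) + (1/2)·(-55/8−10) + (159/32)·(10−5)) = ½·(855/8 − 135/16 + 795/32) = 3945/64, so the W-coordinate is 15/16.
Check: 1/4 − 3/16 + 15/16 = 1.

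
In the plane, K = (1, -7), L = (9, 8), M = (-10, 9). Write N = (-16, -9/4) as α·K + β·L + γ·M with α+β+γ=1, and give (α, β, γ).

Signed area of the reference triangle: [KLM] = ½·(1·(8−9) + 9·(9−(-7)) + (-10)·(-7−8)) = ½·(-1 + 144 + 150) = 293/2.
[NLM] = ½·((-16)·(8−9) + 9·(9−(-9/4)) + (-10)·(-9/4−8)) = ½·(16 + 405/4 + 205/2) = 879/8, so the K-coordinate is (879/8)/(293/2) = 3/4.
[KNM] = ½·(1·(-9/4−9) + (-16)·(9−(-7)) + (-10)·(-7−(-9/4))) = ½·(-45/4 − 256 + 95/2) = -879/8, so the L-coordinate is -3/4.
[KLN] = ½·(1·(8−(-9/4)) + 9·(-9/4−(-7)) + (-16)·(-7−8)) = ½·(41/4 + 171/4 + 240) = 293/2, so the M-coordinate is 1.
Check: 3/4 − 3/4 + 1 = 1.

(3/4, -3/4, 1)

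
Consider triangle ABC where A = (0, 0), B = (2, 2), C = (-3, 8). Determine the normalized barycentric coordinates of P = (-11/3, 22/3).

Signed area of the reference triangle: [ABC] = ½·(0·(2−8) + 2·(8−0) + (-3)·(0−2)) = ½·(0 + 16 + 6) = 11.
[PBC] = ½·((-11/3)·(2−8) + 2·(8−(22/3)) + (-3)·(22/3−2)) = ½·(22 + 4/3 − 16) = 11/3, so the A-coordinate is (11/3)/11 = 1/3.
[APC] = ½·(0·(22/3−8) + (-11/3)·(8−0) + (-3)·(0−(22/3))) = ½·(0 − 88/3 + 22) = -11/3, so the B-coordinate is -1/3.
[ABP] = ½·(0·(2−(22/3)) + 2·(22/3−0) + (-11/3)·(0−2)) = ½·(0 + 44/3 + 22/3) = 11, so the C-coordinate is 1.

(1/3, -1/3, 1)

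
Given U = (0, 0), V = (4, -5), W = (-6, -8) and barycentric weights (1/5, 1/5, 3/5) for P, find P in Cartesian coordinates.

P = (1/5)·U + (1/5)·V + (3/5)·W.
x-coordinate: (1/5)·0 + (1/5)·4 + (3/5)·(-6) = -14/5.
y-coordinate: (1/5)·0 + (1/5)·(-5) + (3/5)·(-8) = -29/5.

(-14/5, -29/5)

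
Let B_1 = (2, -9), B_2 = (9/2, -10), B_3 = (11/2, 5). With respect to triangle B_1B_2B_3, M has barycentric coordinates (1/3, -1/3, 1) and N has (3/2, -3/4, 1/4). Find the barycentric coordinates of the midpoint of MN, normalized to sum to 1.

(11/12, -13/24, 5/8)

Since both coordinate triples sum to 1, the midpoint's barycentrics are the componentwise average.
(1/3+3/2)/2 = 11/12; similarly -13/24 and 5/8.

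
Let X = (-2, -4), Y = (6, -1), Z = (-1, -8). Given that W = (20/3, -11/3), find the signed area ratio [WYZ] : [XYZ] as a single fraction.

[XYZ] = ½·((-2)·(-1−(-8)) + 6·(-8−(-4)) + (-1)·(-4−(-1))) = ½·(-14 − 24 + 3) = -35/2.
[WYZ] = ½·((20/3)·(-1−(-8)) + 6·(-8−(-11/3)) + (-1)·(-11/3−(-1))) = ½·(140/3 − 26 + 8/3) = 35/3, so the ratio is (35/3)/(-35/2) = -2/3.

-2/3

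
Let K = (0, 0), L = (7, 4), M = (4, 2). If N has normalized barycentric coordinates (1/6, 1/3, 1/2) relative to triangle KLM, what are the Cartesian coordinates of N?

N = (1/6)·K + (1/3)·L + (1/2)·M.
x-coordinate: (1/6)·0 + (1/3)·7 + (1/2)·4 = 13/3.
y-coordinate: (1/6)·0 + (1/3)·4 + (1/2)·2 = 7/3.

(13/3, 7/3)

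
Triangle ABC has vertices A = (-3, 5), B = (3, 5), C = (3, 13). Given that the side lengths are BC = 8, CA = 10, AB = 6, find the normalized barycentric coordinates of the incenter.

(1/3, 5/12, 1/4)

The incenter has barycentric coordinates proportional to the opposite side lengths: (8 : 10 : 6).
Normalizing by 8+10+6 = 24 gives (1/3, 5/12, 1/4).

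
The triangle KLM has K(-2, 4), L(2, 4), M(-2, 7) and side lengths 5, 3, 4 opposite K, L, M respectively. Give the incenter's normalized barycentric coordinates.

(5/12, 1/4, 1/3)

The incenter has barycentric coordinates proportional to the opposite side lengths: (5 : 3 : 4).
Normalizing by 5+3+4 = 12 gives (5/12, 1/4, 1/3).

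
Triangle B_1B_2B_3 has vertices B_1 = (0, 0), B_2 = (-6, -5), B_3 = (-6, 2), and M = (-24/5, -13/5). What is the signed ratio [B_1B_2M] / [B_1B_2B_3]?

1/5

[B_1B_2B_3] = ½·(0·(-5−2) + (-6)·(2−0) + (-6)·(0−(-5))) = ½·(0 − 12 − 30) = -21.
[B_1B_2M] = ½·(0·(-5−(-13/5)) + (-6)·(-13/5−0) + (-24/5)·(0−(-5))) = ½·(0 + 78/5 − 24) = -21/5, so the ratio is (-21/5)/(-21) = 1/5.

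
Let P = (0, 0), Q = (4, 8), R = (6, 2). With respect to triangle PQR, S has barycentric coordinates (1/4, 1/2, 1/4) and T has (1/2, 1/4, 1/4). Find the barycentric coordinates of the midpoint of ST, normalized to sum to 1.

(3/8, 3/8, 1/4)

Since both coordinate triples sum to 1, the midpoint's barycentrics are the componentwise average.
(1/4+1/2)/2 = 3/8; similarly 3/8 and 1/4.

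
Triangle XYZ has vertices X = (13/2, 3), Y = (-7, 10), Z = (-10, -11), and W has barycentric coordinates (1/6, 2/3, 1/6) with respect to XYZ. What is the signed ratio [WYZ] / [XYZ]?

The signed ratio [WYZ]/[XYZ] equals the barycentric coordinate of W at vertex X, which is 1/6.

1/6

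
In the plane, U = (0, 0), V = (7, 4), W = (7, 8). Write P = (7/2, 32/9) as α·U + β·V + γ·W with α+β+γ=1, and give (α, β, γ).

Signed area of the reference triangle: [UVW] = ½·(0·(4−8) + 7·(8−0) + 7·(0−4)) = ½·(0 + 56 − 28) = 14.
[PVW] = ½·((7/2)·(4−8) + 7·(8−(32/9)) + 7·(32/9−4)) = ½·(-14 + 280/9 − 28/9) = 7, so the U-coordinate is 7/14 = 1/2.
[UPW] = ½·(0·(32/9−8) + (7/2)·(8−0) + 7·(0−(32/9))) = ½·(0 + 28 − 224/9) = 14/9, so the V-coordinate is 1/9.
[UVP] = ½·(0·(4−(32/9)) + 7·(32/9−0) + (7/2)·(0−4)) = ½·(0 + 224/9 − 14) = 49/9, so the W-coordinate is 7/18.

(1/2, 1/9, 7/18)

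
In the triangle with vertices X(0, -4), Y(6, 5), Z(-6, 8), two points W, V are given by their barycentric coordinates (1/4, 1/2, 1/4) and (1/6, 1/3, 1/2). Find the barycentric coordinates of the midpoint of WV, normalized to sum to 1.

Since both coordinate triples sum to 1, the midpoint's barycentrics are the componentwise average.
(1/4+1/6)/2 = 5/24; similarly 5/12 and 3/8.

(5/24, 5/12, 3/8)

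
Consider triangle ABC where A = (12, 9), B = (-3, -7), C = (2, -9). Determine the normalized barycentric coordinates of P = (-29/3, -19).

Signed area of the reference triangle: [ABC] = ½·(12·(-7−(-9)) + (-3)·(-9−9) + 2·(9−(-7))) = ½·(24 + 54 + 32) = 55.
[PBC] = ½·((-29/3)·(-7−(-9)) + (-3)·(-9−(-19)) + 2·(-19−(-7))) = ½·(-58/3 − 30 − 24) = -110/3, so the A-coordinate is (-110/3)/55 = -2/3.
[APC] = ½·(12·(-19−(-9)) + (-29/3)·(-9−9) + 2·(9−(-19))) = ½·(-120 + 174 + 56) = 55, so the B-coordinate is 1.
[ABP] = ½·(12·(-7−(-19)) + (-3)·(-19−9) + (-29/3)·(9−(-7))) = ½·(144 + 84 − 464/3) = 110/3, so the C-coordinate is 2/3.
Check: -2/3 + 1 + 2/3 = 1.

(-2/3, 1, 2/3)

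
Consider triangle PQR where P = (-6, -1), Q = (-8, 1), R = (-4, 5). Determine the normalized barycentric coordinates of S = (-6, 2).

Signed area of the reference triangle: [PQR] = ½·((-6)·(1−5) + (-8)·(5−(-1)) + (-4)·(-1−1)) = ½·(24 − 48 + 8) = -8.
[SQR] = ½·((-6)·(1−5) + (-8)·(5−2) + (-4)·(2−1)) = ½·(24 − 24 − 4) = -2, so the P-coordinate is (-2)/(-8) = 1/4.
[PSR] = ½·((-6)·(2−5) + (-6)·(5−(-1)) + (-4)·(-1−2)) = ½·(18 − 36 + 12) = -3, so the Q-coordinate is 3/8.
[PQS] = ½·((-6)·(1−2) + (-8)·(2−(-1)) + (-6)·(-1−1)) = ½·(6 − 24 + 12) = -3, so the R-coordinate is 3/8.

(1/4, 3/8, 3/8)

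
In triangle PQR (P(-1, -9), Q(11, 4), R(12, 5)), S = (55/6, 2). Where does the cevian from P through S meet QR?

(56/5, 21/5)

Barycentric coordinates of S with respect to PQR: (1/6, 2/3, 1/6).
On side QR the P-coordinate is zero; dropping S's P-weight 1/6 and renormalizing the remaining 2/3 : 1/6 gives weights 4/5, 1/5 on Q, R.
T = (4/5)·(11, 4) + (1/5)·(12, 5) = (56/5, 21/5).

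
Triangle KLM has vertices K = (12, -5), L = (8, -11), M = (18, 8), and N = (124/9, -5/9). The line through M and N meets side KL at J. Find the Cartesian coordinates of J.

Barycentric coordinates of N with respect to KLM: (1/3, 2/9, 4/9).
On side KL the M-coordinate is zero; dropping N's M-weight 4/9 and renormalizing the remaining 1/3 : 2/9 gives weights 3/5, 2/5 on K, L.
J = (3/5)·(12, -5) + (2/5)·(8, -11) = (52/5, -37/5).

(52/5, -37/5)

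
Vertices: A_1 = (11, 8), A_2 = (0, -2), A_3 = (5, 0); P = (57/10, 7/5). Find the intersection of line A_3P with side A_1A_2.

Barycentric coordinates of P with respect to A_1A_2A_3: (1/5, 1/10, 7/10).
On side A_1A_2 the A_3-coordinate is zero; dropping P's A_3-weight 7/10 and renormalizing the remaining 1/5 : 1/10 gives weights 2/3, 1/3 on A_1, A_2.
Q = (2/3)·(11, 8) + (1/3)·(0, -2) = (22/3, 14/3).

(22/3, 14/3)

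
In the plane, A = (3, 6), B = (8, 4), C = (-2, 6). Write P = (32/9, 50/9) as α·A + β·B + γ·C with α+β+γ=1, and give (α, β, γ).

Signed area of the reference triangle: [ABC] = ½·(3·(4−6) + 8·(6−6) + (-2)·(6−4)) = ½·(-6 + 0 − 4) = -5.
[PBC] = ½·((32/9)·(4−6) + 8·(6−(50/9)) + (-2)·(50/9−4)) = ½·(-64/9 + 32/9 − 28/9) = -10/3, so the A-coordinate is (-10/3)/(-5) = 2/3.
[APC] = ½·(3·(50/9−6) + (32/9)·(6−6) + (-2)·(6−(50/9))) = ½·(-4/3 + 0 − 8/9) = -10/9, so the B-coordinate is 2/9.
[ABP] = ½·(3·(4−(50/9)) + 8·(50/9−6) + (32/9)·(6−4)) = ½·(-14/3 − 32/9 + 64/9) = -5/9, so the C-coordinate is 1/9.

(2/3, 2/9, 1/9)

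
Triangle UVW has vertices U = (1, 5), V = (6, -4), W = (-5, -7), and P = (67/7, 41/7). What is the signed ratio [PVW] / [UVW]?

6/7

[UVW] = ½·(1·(-4−(-7)) + 6·(-7−5) + (-5)·(5−(-4))) = ½·(3 − 72 − 45) = -57.
[PVW] = ½·((67/7)·(-4−(-7)) + 6·(-7−(41/7)) + (-5)·(41/7−(-4))) = ½·(201/7 − 540/7 − 345/7) = -342/7, so the ratio is (-342/7)/(-57) = 6/7.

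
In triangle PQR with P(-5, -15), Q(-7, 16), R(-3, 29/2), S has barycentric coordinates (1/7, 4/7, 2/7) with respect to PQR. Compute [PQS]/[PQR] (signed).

The signed ratio [PQS]/[PQR] equals the barycentric coordinate of S at vertex R, which is 2/7.

2/7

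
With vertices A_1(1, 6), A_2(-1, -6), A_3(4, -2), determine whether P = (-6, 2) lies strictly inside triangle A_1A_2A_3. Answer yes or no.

no

Barycentric coordinates of P: (15/13, 17/13, -19/13).
The three coordinates are positive, positive, negative; a point is interior exactly when all three are positive.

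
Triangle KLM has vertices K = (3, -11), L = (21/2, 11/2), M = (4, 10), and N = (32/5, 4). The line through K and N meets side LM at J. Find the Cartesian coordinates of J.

Barycentric coordinates of N with respect to KLM: (1/5, 2/5, 2/5).
On side LM the K-coordinate is zero; dropping N's K-weight 1/5 and renormalizing the remaining 2/5 : 2/5 gives weights 1/2, 1/2 on L, M.
J = (1/2)·(21/2, 11/2) + (1/2)·(4, 10) = (29/4, 31/4).

(29/4, 31/4)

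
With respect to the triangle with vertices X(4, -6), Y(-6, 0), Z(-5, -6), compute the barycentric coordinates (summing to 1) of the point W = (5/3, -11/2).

Signed area of the reference triangle: [XYZ] = ½·(4·(0−(-6)) + (-6)·(-6−(-6)) + (-5)·(-6−0)) = ½·(24 + 0 + 30) = 27.
[WYZ] = ½·((5/3)·(0−(-6)) + (-6)·(-6−(-11/2)) + (-5)·(-11/2−0)) = ½·(10 + 3 + 55/2) = 81/4, so the X-coordinate is (81/4)/27 = 3/4.
[XWZ] = ½·(4·(-11/2−(-6)) + (5/3)·(-6−(-6)) + (-5)·(-6−(-11/2))) = ½·(2 + 0 + 5/2) = 9/4, so the Y-coordinate is 1/12.
[XYW] = ½·(4·(0−(-11/2)) + (-6)·(-11/2−(-6)) + (5/3)·(-6−0)) = ½·(22 − 3 − 10) = 9/2, so the Z-coordinate is 1/6.

(3/4, 1/12, 1/6)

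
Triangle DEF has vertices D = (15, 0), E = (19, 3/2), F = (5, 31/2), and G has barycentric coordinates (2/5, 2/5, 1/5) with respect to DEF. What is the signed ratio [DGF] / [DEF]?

2/5

The signed ratio [DGF]/[DEF] equals the barycentric coordinate of G at vertex E, which is 2/5.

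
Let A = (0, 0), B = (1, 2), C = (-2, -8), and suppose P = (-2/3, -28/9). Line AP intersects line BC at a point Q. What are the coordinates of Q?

Barycentric coordinates of P with respect to ABC: (1/3, 2/9, 4/9).
On side BC the A-coordinate is zero; dropping P's A-weight 1/3 and renormalizing the remaining 2/9 : 4/9 gives weights 1/3, 2/3 on B, C.
Q = (1/3)·(1, 2) + (2/3)·(-2, -8) = (-1, -14/3).

(-1, -14/3)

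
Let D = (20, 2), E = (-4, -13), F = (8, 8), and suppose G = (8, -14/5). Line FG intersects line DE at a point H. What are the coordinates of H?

(8, -11/2)

Barycentric coordinates of G with respect to DEF: (2/5, 2/5, 1/5).
On side DE the F-coordinate is zero; dropping G's F-weight 1/5 and renormalizing the remaining 2/5 : 2/5 gives weights 1/2, 1/2 on D, E.
H = (1/2)·(20, 2) + (1/2)·(-4, -13) = (8, -11/2).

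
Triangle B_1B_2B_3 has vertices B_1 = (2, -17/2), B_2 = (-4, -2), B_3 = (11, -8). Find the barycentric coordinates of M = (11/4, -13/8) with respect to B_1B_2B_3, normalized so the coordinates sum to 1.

Signed area of the reference triangle: [B_1B_2B_3] = ½·(2·(-2−(-8)) + (-4)·(-8−(-17/2)) + 11·(-17/2−(-2))) = ½·(12 − 2 − 143/2) = -123/4.
[MB_2B_3] = ½·((11/4)·(-2−(-8)) + (-4)·(-8−(-13/8)) + 11·(-13/8−(-2))) = ½·(33/2 + 51/2 + 33/8) = 369/16, so the B_1-coordinate is (369/16)/(-123/4) = -3/4.
[B_1MB_3] = ½·(2·(-13/8−(-8)) + (11/4)·(-8−(-17/2)) + 11·(-17/2−(-13/8))) = ½·(51/4 + 11/8 − 605/8) = -123/4, so the B_2-coordinate is 1.
[B_1B_2M] = ½·(2·(-2−(-13/8)) + (-4)·(-13/8−(-17/2)) + (11/4)·(-17/2−(-2))) = ½·(-3/4 − 55/2 − 143/8) = -369/16, so the B_3-coordinate is 3/4.

(-3/4, 1, 3/4)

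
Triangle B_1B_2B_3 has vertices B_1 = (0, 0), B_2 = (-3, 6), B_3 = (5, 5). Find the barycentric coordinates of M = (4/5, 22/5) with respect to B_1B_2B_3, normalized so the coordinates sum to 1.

(1/5, 2/5, 2/5)

Signed area of the reference triangle: [B_1B_2B_3] = ½·(0·(6−5) + (-3)·(5−0) + 5·(0−6)) = ½·(0 − 15 − 30) = -45/2.
[MB_2B_3] = ½·((4/5)·(6−5) + (-3)·(5−(22/5)) + 5·(22/5−6)) = ½·(4/5 − 9/5 − 8) = -9/2, so the B_1-coordinate is (-9/2)/(-45/2) = 1/5.
[B_1MB_3] = ½·(0·(22/5−5) + (4/5)·(5−0) + 5·(0−(22/5))) = ½·(0 + 4 − 22) = -9, so the B_2-coordinate is 2/5.
[B_1B_2M] = ½·(0·(6−(22/5)) + (-3)·(22/5−0) + (4/5)·(0−6)) = ½·(0 − 66/5 − 24/5) = -9, so the B_3-coordinate is 2/5.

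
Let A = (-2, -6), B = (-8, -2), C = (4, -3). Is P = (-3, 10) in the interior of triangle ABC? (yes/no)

Barycentric coordinates of P: (-149/42, 33/14, 46/21).
The three coordinates are negative, positive, positive; a point is interior exactly when all three are positive.

no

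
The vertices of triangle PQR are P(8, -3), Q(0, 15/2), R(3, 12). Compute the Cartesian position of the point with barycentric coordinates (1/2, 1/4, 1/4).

S = (1/2)·P + (1/4)·Q + (1/4)·R.
x-coordinate: (1/2)·8 + (1/4)·0 + (1/4)·3 = 19/4.
y-coordinate: (1/2)·(-3) + (1/4)·(15/2) + (1/4)·12 = 27/8.

(19/4, 27/8)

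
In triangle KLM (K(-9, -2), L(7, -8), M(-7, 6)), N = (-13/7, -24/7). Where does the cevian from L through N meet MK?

Barycentric coordinates of N with respect to KLM: (3/7, 3/7, 1/7).
On side MK the L-coordinate is zero; dropping N's L-weight 3/7 and renormalizing the remaining 1/7 : 3/7 gives weights 1/4, 3/4 on M, K.
J = (1/4)·(-7, 6) + (3/4)·(-9, -2) = (-17/2, 0).

(-17/2, 0)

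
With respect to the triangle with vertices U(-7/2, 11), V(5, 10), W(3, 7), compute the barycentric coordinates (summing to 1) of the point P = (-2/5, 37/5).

Signed area of the reference triangle: [UVW] = ½·((-7/2)·(10−7) + 5·(7−11) + 3·(11−10)) = ½·(-21/2 − 20 + 3) = -55/4.
[PVW] = ½·((-2/5)·(10−7) + 5·(7−(37/5)) + 3·(37/5−10)) = ½·(-6/5 − 2 − 39/5) = -11/2, so the U-coordinate is (-11/2)/(-55/4) = 2/5.
[UPW] = ½·((-7/2)·(37/5−7) + (-2/5)·(7−11) + 3·(11−(37/5))) = ½·(-7/5 + 8/5 + 54/5) = 11/2, so the V-coordinate is -2/5.
[UVP] = ½·((-7/2)·(10−(37/5)) + 5·(37/5−11) + (-2/5)·(11−10)) = ½·(-91/10 − 18 − 2/5) = -55/4, so the W-coordinate is 1.
Check: 2/5 − 2/5 + 1 = 1.

(2/5, -2/5, 1)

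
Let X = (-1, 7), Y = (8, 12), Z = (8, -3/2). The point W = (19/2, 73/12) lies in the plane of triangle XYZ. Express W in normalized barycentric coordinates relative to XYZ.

Signed area of the reference triangle: [XYZ] = ½·((-1)·(12−(-3/2)) + 8·(-3/2−7) + 8·(7−12)) = ½·(-27/2 − 68 − 40) = -243/4.
[WYZ] = ½·((19/2)·(12−(-3/2)) + 8·(-3/2−(73/12)) + 8·(73/12−12)) = ½·(513/4 − 182/3 − 142/3) = 81/8, so the X-coordinate is (81/8)/(-243/4) = -1/6.
[XWZ] = ½·((-1)·(73/12−(-3/2)) + (19/2)·(-3/2−7) + 8·(7−(73/12))) = ½·(-91/12 − 323/4 + 22/3) = -81/2, so the Y-coordinate is 2/3.
[XYW] = ½·((-1)·(12−(73/12)) + 8·(73/12−7) + (19/2)·(7−12)) = ½·(-71/12 − 22/3 − 95/2) = -243/8, so the Z-coordinate is 1/2.
Check: -1/6 + 2/3 + 1/2 = 1.

(-1/6, 2/3, 1/2)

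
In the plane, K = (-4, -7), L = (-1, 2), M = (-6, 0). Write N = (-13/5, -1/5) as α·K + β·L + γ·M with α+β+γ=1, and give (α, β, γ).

(1/5, 3/5, 1/5)

Signed area of the reference triangle: [KLM] = ½·((-4)·(2−0) + (-1)·(0−(-7)) + (-6)·(-7−2)) = ½·(-8 − 7 + 54) = 39/2.
[NLM] = ½·((-13/5)·(2−0) + (-1)·(0−(-1/5)) + (-6)·(-1/5−2)) = ½·(-26/5 − 1/5 + 66/5) = 39/10, so the K-coordinate is (39/10)/(39/2) = 1/5.
[KNM] = ½·((-4)·(-1/5−0) + (-13/5)·(0−(-7)) + (-6)·(-7−(-1/5))) = ½·(4/5 − 91/5 + 204/5) = 117/10, so the L-coordinate is 3/5.
[KLN] = ½·((-4)·(2−(-1/5)) + (-1)·(-1/5−(-7)) + (-13/5)·(-7−2)) = ½·(-44/5 − 34/5 + 117/5) = 39/10, so the M-coordinate is 1/5.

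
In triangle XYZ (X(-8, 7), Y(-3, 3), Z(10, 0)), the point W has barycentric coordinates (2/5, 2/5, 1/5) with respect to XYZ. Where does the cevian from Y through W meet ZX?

Line YW meets ZX where the Y-coordinate vanishes; zeroing W's Y-weight and renormalizing leaves Z, X-weights 1/5 : 2/5 → (1/3, 2/3).
So V = (1/3)·Z + (2/3)·X = (-2, 14/3).

(-2, 14/3)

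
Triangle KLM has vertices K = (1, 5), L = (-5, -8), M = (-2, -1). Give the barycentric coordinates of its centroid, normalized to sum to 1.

The centroid is the average of the vertices, so each weight is 1/3.

(1/3, 1/3, 1/3)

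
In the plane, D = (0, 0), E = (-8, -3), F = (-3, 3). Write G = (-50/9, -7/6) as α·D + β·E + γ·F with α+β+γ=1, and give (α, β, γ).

Signed area of the reference triangle: [DEF] = ½·(0·(-3−3) + (-8)·(3−0) + (-3)·(0−(-3))) = ½·(0 − 24 − 9) = -33/2.
[GEF] = ½·((-50/9)·(-3−3) + (-8)·(3−(-7/6)) + (-3)·(-7/6−(-3))) = ½·(100/3 − 100/3 − 11/2) = -11/4, so the D-coordinate is (-11/4)/(-33/2) = 1/6.
[DGF] = ½·(0·(-7/6−3) + (-50/9)·(3−0) + (-3)·(0−(-7/6))) = ½·(0 − 50/3 − 7/2) = -121/12, so the E-coordinate is 11/18.
[DEG] = ½·(0·(-3−(-7/6)) + (-8)·(-7/6−0) + (-50/9)·(0−(-3))) = ½·(0 + 28/3 − 50/3) = -11/3, so the F-coordinate is 2/9.

(1/6, 11/18, 2/9)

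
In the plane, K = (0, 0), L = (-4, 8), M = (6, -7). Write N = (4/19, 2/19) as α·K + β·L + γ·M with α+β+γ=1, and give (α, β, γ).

Signed area of the reference triangle: [KLM] = ½·(0·(8−(-7)) + (-4)·(-7−0) + 6·(0−8)) = ½·(0 + 28 − 48) = -10.
[NLM] = ½·((4/19)·(8−(-7)) + (-4)·(-7−(2/19)) + 6·(2/19−8)) = ½·(60/19 + 540/19 − 900/19) = -150/19, so the K-coordinate is (-150/19)/(-10) = 15/19.
[KNM] = ½·(0·(2/19−(-7)) + (4/19)·(-7−0) + 6·(0−(2/19))) = ½·(0 − 28/19 − 12/19) = -20/19, so the L-coordinate is 2/19.
[KLN] = ½·(0·(8−(2/19)) + (-4)·(2/19−0) + (4/19)·(0−8)) = ½·(0 − 8/19 − 32/19) = -20/19, so the M-coordinate is 2/19.

(15/19, 2/19, 2/19)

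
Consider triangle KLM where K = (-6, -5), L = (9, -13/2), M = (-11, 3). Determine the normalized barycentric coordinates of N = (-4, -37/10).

Signed area of the reference triangle: [KLM] = ½·((-6)·(-13/2−3) + 9·(3−(-5)) + (-11)·(-5−(-13/2))) = ½·(57 + 72 − 33/2) = 225/4.
[NLM] = ½·((-4)·(-13/2−3) + 9·(3−(-37/10)) + (-11)·(-37/10−(-13/2))) = ½·(38 + 603/10 − 154/5) = 135/4, so the K-coordinate is (135/4)/(225/4) = 3/5.
[KNM] = ½·((-6)·(-37/10−3) + (-4)·(3−(-5)) + (-11)·(-5−(-37/10))) = ½·(201/5 − 32 + 143/10) = 45/4, so the L-coordinate is 1/5.
[KLN] = ½·((-6)·(-13/2−(-37/10)) + 9·(-37/10−(-5)) + (-4)·(-5−(-13/2))) = ½·(84/5 + 117/10 − 6) = 45/4, so the M-coordinate is 1/5.

(3/5, 1/5, 1/5)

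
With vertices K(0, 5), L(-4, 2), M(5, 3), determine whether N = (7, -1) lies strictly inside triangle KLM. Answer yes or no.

Barycentric coordinates of N: (-38/23, 16/23, 45/23).
The three coordinates are negative, positive, positive; a point is interior exactly when all three are positive.

no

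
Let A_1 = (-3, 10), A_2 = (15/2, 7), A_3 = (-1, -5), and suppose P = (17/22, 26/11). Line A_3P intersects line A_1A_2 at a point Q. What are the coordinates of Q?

(9/4, 17/2)

Barycentric coordinates of P with respect to A_1A_2A_3: (3/11, 3/11, 5/11).
On side A_1A_2 the A_3-coordinate is zero; dropping P's A_3-weight 5/11 and renormalizing the remaining 3/11 : 3/11 gives weights 1/2, 1/2 on A_1, A_2.
Q = (1/2)·(-3, 10) + (1/2)·(15/2, 7) = (9/4, 17/2).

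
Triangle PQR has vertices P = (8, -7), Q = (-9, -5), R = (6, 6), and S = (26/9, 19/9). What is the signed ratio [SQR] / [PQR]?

[PQR] = ½·(8·(-5−6) + (-9)·(6−(-7)) + 6·(-7−(-5))) = ½·(-88 − 117 − 12) = -217/2.
[SQR] = ½·((26/9)·(-5−6) + (-9)·(6−(19/9)) + 6·(19/9−(-5))) = ½·(-286/9 − 35 + 128/3) = -217/18, so the ratio is (-217/18)/(-217/2) = 1/9.

1/9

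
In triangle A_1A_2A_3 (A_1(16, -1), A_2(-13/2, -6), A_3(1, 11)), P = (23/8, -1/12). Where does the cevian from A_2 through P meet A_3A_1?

Barycentric coordinates of P with respect to A_1A_2A_3: (1/3, 5/12, 1/4).
On side A_3A_1 the A_2-coordinate is zero; dropping P's A_2-weight 5/12 and renormalizing the remaining 1/4 : 1/3 gives weights 3/7, 4/7 on A_3, A_1.
Q = (3/7)·(1, 11) + (4/7)·(16, -1) = (67/7, 29/7).

(67/7, 29/7)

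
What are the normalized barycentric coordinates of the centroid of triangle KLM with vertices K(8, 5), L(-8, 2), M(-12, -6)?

(1/3, 1/3, 1/3)

The centroid is the average of the vertices, so each weight is 1/3.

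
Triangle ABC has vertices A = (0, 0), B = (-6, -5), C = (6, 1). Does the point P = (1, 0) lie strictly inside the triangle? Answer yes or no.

Barycentric coordinates of P: (3/4, 1/24, 5/24).
The three coordinates are positive, positive, positive; a point is interior exactly when all three are positive.

yes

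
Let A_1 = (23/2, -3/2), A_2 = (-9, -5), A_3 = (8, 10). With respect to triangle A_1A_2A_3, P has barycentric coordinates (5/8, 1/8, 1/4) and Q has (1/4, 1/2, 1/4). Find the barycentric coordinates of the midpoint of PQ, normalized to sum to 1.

(7/16, 5/16, 1/4)

Since both coordinate triples sum to 1, the midpoint's barycentrics are the componentwise average.
(5/8+1/4)/2 = 7/16; similarly 5/16 and 1/4.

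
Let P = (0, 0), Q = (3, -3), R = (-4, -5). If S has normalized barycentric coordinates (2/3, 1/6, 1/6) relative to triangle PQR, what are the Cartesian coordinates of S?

S = (2/3)·P + (1/6)·Q + (1/6)·R.
x-coordinate: (2/3)·0 + (1/6)·3 + (1/6)·(-4) = -1/6.
y-coordinate: (2/3)·0 + (1/6)·(-3) + (1/6)·(-5) = -4/3.

(-1/6, -4/3)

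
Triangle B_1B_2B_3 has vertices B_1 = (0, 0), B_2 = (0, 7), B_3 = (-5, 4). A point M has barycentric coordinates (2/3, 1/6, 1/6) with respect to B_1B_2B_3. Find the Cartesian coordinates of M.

M = (2/3)·B_1 + (1/6)·B_2 + (1/6)·B_3.
x-coordinate: (2/3)·0 + (1/6)·0 + (1/6)·(-5) = -5/6.
y-coordinate: (2/3)·0 + (1/6)·7 + (1/6)·4 = 11/6.

(-5/6, 11/6)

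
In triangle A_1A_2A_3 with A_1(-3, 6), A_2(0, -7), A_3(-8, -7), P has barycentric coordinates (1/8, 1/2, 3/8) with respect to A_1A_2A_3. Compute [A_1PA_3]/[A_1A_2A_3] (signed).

The signed ratio [A_1PA_3]/[A_1A_2A_3] equals the barycentric coordinate of P at vertex A_2, which is 1/2.

1/2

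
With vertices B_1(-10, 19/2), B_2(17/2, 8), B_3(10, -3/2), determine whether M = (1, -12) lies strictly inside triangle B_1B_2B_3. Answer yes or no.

Barycentric coordinates of M: (405/694, -618/347, 1525/694).
The three coordinates are positive, negative, positive; a point is interior exactly when all three are positive.

no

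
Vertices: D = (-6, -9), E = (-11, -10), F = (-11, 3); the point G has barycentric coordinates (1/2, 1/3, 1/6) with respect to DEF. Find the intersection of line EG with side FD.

Line EG meets FD where the E-coordinate vanishes; zeroing G's E-weight and renormalizing leaves F, D-weights 1/6 : 1/2 → (1/4, 3/4).
So H = (1/4)·F + (3/4)·D = (-29/4, -6).

(-29/4, -6)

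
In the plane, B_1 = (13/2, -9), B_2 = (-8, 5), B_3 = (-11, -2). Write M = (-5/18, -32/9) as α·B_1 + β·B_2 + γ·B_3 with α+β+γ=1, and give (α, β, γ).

Signed area of the reference triangle: [B_1B_2B_3] = ½·((13/2)·(5−(-2)) + (-8)·(-2−(-9)) + (-11)·(-9−5)) = ½·(91/2 − 56 + 154) = 287/4.
[MB_2B_3] = ½·((-5/18)·(5−(-2)) + (-8)·(-2−(-32/9)) + (-11)·(-32/9−5)) = ½·(-35/18 − 112/9 + 847/9) = 1435/36, so the B_1-coordinate is (1435/36)/(287/4) = 5/9.
[B_1MB_3] = ½·((13/2)·(-32/9−(-2)) + (-5/18)·(-2−(-9)) + (-11)·(-9−(-32/9))) = ½·(-91/9 − 35/18 + 539/9) = 287/12, so the B_2-coordinate is 1/3.
[B_1B_2M] = ½·((13/2)·(5−(-32/9)) + (-8)·(-32/9−(-9)) + (-5/18)·(-9−5)) = ½·(1001/18 − 392/9 + 35/9) = 287/36, so the B_3-coordinate is 1/9.
Check: 5/9 + 1/3 + 1/9 = 1.

(5/9, 1/3, 1/9)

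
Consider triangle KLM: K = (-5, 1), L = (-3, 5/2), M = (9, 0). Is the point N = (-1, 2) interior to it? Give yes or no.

Barycentric coordinates of N: (1/23, 18/23, 4/23).
The three coordinates are positive, positive, positive; a point is interior exactly when all three are positive.

yes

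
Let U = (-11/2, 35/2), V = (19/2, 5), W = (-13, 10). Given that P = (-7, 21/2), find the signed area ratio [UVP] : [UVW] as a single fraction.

[UVW] = ½·((-11/2)·(5−10) + (19/2)·(10−(35/2)) + (-13)·(35/2−5)) = ½·(55/2 − 285/4 − 325/2) = -825/8.
[UVP] = ½·((-11/2)·(5−(21/2)) + (19/2)·(21/2−(35/2)) + (-7)·(35/2−5)) = ½·(121/4 − 133/2 − 175/2) = -495/8, so the ratio is (-495/8)/(-825/8) = 3/5.

3/5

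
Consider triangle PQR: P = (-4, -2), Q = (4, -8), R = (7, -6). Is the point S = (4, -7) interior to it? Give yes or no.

yes

Barycentric coordinates of S: (3/34, 23/34, 4/17).
The three coordinates are positive, positive, positive; a point is interior exactly when all three are positive.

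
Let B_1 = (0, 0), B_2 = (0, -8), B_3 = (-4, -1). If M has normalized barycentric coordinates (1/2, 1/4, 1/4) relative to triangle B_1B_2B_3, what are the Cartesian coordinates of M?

(-1, -9/4)

M = (1/2)·B_1 + (1/4)·B_2 + (1/4)·B_3.
x-coordinate: (1/2)·0 + (1/4)·0 + (1/4)·(-4) = -1.
y-coordinate: (1/2)·0 + (1/4)·(-8) + (1/4)·(-1) = -9/4.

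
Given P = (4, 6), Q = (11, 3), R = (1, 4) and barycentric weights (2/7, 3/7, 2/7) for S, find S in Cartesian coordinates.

(43/7, 29/7)

S = (2/7)·P + (3/7)·Q + (2/7)·R.
x-coordinate: (2/7)·4 + (3/7)·11 + (2/7)·1 = 43/7.
y-coordinate: (2/7)·6 + (3/7)·3 + (2/7)·4 = 29/7.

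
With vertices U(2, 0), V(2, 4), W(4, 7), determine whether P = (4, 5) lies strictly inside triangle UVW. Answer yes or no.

no

Barycentric coordinates of P: (1/2, -1/2, 1).
The three coordinates are positive, negative, positive; a point is interior exactly when all three are positive.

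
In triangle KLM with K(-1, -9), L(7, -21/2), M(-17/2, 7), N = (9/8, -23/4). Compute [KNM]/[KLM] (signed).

[KLM] = ½·((-1)·(-21/2−7) + 7·(7−(-9)) + (-17/2)·(-9−(-21/2))) = ½·(35/2 + 112 − 51/4) = 467/8.
[KNM] = ½·((-1)·(-23/4−7) + (9/8)·(7−(-9)) + (-17/2)·(-9−(-23/4))) = ½·(51/4 + 18 + 221/8) = 467/16, so the ratio is (467/16)/(467/8) = 1/2.

1/2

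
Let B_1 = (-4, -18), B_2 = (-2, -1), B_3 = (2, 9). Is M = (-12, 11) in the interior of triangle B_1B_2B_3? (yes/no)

Barycentric coordinates of M: (-37/12, 65/8, -97/24).
The three coordinates are negative, positive, negative; a point is interior exactly when all three are positive.

no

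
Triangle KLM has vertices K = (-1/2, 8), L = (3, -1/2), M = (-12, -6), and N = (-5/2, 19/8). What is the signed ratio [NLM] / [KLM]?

1/2

[KLM] = ½·((-1/2)·(-1/2−(-6)) + 3·(-6−8) + (-12)·(8−(-1/2))) = ½·(-11/4 − 42 − 102) = -587/8.
[NLM] = ½·((-5/2)·(-1/2−(-6)) + 3·(-6−(19/8)) + (-12)·(19/8−(-1/2))) = ½·(-55/4 − 201/8 − 69/2) = -587/16, so the ratio is (-587/16)/(-587/8) = 1/2.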